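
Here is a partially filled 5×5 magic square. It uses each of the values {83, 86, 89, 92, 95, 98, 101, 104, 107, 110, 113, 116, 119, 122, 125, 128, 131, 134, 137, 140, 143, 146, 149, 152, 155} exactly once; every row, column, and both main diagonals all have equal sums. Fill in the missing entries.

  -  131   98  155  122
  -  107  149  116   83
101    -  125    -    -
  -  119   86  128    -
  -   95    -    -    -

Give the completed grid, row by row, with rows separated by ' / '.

The 25 entries sum to 2975, so each line sums to 2975/5 = 595.
Using row 1: 131 + 98 + 155 + 122 + ? → (1,1) = 595 − 506 = 89.
Row 2 needs 595; the known cells sum to 455, so (2,1) = 140.
Column 2: 131 + 107 + 119 + 95 + ? = 595, so (3,2) = 143.
Column 3 must total 595; the given cells sum to 458, so (5,3) = 137.
Main diagonal: 89 + 107 + 125 + 128 + ? = 595, so (5,5) = 146.
Anti-diagonal needs 595; the known cells sum to 482, so (5,1) = 113.
The remaining cell in row 5 is (5,4) = 595 − 491 = 104.
Column 1 must total 595; the given cells sum to 443, so (4,1) = 152.
Column 4 needs 595; the known cells sum to 503, so (3,4) = 92.
Row 3: 101 + 143 + 125 + 92 + ? = 595, so (3,5) = 134.
Row 4 must total 595; the given cells sum to 485, so (4,5) = 110.

89 131 98 155 122 / 140 107 149 116 83 / 101 143 125 92 134 / 152 119 86 128 110 / 113 95 137 104 146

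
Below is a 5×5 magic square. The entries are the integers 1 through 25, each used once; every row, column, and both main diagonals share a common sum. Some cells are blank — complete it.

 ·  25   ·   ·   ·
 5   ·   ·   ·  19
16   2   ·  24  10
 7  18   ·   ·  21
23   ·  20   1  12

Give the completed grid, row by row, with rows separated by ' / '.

14 25 6 17 3 / 5 11 22 8 19 / 16 2 13 24 10 / 7 18 4 15 21 / 23 9 20 1 12

The entries are 1 through 25, which sum to 325, so each line sums to 325/5 = 65.
From row 3, 65 − (16 + 2 + 24 + 10) gives (3,3) = 13.
Row 5 must total 65; the given cells sum to 56, so (5,2) = 9.
Column 1: 5 + 16 + 7 + 23 + ? = 65, so (1,1) = 14.
Using column 2: 25 + 2 + 18 + 9 + ? → (2,2) = 65 − 54 = 11.
From column 5, 65 − (19 + 10 + 21 + 12) gives (1,5) = 3.
The remaining cell in main diagonal is (4,4) = 65 − 50 = 15.
The remaining cell in anti-diagonal is (2,4) = 65 − 57 = 8.
From row 2, 65 − (5 + 11 + 8 + 19) gives (2,3) = 22.
Row 4 needs 65; the known cells sum to 61, so (4,3) = 4.
Using column 3: 22 + 13 + 4 + 20 + ? → (1,3) = 65 − 59 = 6.
Using column 4: 8 + 24 + 15 + 1 + ? → (1,4) = 65 − 48 = 17.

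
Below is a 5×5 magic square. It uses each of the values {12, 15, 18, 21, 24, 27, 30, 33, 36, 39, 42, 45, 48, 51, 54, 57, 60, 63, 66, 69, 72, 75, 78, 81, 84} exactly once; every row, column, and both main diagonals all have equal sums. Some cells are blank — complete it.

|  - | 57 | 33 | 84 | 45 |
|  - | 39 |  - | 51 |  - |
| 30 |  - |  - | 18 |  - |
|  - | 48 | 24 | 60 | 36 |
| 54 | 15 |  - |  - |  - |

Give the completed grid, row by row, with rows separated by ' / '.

21 57 33 84 45 / 63 39 75 51 12 / 30 81 42 18 69 / 72 48 24 60 36 / 54 15 66 27 78

The 25 entries sum to 1200, so each line sums to 1200/5 = 240.
Row 1: 57 + 33 + 84 + 45 + ? = 240, so (1,1) = 21.
Row 4 must total 240; the given cells sum to 168, so (4,1) = 72.
Column 1 must total 240; the given cells sum to 177, so (2,1) = 63.
Using column 2: 57 + 39 + 48 + 15 + ? → (3,2) = 240 − 159 = 81.
The remaining cell in column 4 is (5,4) = 240 − 213 = 27.
From anti-diagonal, 240 − (45 + 51 + 48 + 54) gives (3,3) = 42.
Row 3 must total 240; the given cells sum to 171, so (3,5) = 69.
Main diagonal needs 240; the known cells sum to 162, so (5,5) = 78.
Row 5: 54 + 15 + 27 + 78 + ? = 240, so (5,3) = 66.
Column 3: 33 + 42 + 24 + 66 + ? = 240, so (2,3) = 75.
Column 5 needs 240; the known cells sum to 228, so (2,5) = 12.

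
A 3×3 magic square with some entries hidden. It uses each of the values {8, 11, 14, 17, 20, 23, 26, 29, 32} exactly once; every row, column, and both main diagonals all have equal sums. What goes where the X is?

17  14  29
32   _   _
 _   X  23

26

The 9 entries sum to 180, so each line sums to 180/3 = 60.
Using column 1: 17 + 32 + ? → (3,1) = 60 − 49 = 11.
Column 3: 29 + 23 + ? = 60, so (2,3) = 8.
Main diagonal must total 60; the given cells sum to 40, so (2,2) = 20.
Using row 3: 11 + 23 + ? → (3,2) = 60 − 34 = 26.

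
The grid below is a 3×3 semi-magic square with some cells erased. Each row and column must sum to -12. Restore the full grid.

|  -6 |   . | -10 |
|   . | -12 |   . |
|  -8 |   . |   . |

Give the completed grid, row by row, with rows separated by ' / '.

From row 1, -12 − (-6 + (-10)) gives (1,2) = 4.
Using column 1: -6 + (-8) + ? → (2,1) = -12 − (-14) = 2.
From column 2, -12 − (4 + (-12)) gives (3,2) = -4.
Row 2: 2 + (-12) + ? = -12, so (2,3) = -2.
From row 3, -12 − (-8 + (-4)) gives (3,3) = 0.

-6 4 -10 / 2 -12 -2 / -8 -4 0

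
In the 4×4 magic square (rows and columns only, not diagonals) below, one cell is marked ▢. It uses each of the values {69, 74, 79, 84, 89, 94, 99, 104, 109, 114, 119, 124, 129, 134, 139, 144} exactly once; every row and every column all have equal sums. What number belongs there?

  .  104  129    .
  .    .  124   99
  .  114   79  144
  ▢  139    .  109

The 16 entries sum to 1704, so each line sums to 1704/4 = 426.
Row 3 must total 426; the given cells sum to 337, so (3,1) = 89.
Column 2 must total 426; the given cells sum to 357, so (2,2) = 69.
From column 3, 426 − (129 + 124 + 79) gives (4,3) = 94.
The remaining cell in column 4 is (1,4) = 426 − 352 = 74.
From row 1, 426 − (104 + 129 + 74) gives (1,1) = 119.
Row 2: 69 + 124 + 99 + ? = 426, so (2,1) = 134.
Row 4 needs 426; the known cells sum to 342, so (4,1) = 84.

84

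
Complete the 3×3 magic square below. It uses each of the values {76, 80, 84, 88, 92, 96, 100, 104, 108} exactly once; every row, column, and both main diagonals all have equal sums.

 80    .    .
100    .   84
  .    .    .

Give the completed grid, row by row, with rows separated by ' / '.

80 108 88 / 100 92 84 / 96 76 104

The 9 entries sum to 828, so each line sums to 828/3 = 276.
Using row 2: 100 + 84 + ? → (2,2) = 276 − 184 = 92.
The remaining cell in column 1 is (3,1) = 276 − 180 = 96.
Using main diagonal: 80 + 92 + ? → (3,3) = 276 − 172 = 104.
Using anti-diagonal: 92 + 96 + ? → (1,3) = 276 − 188 = 88.
From row 1, 276 − (80 + 88) gives (1,2) = 108.
Using row 3: 96 + 104 + ? → (3,2) = 276 − 200 = 76.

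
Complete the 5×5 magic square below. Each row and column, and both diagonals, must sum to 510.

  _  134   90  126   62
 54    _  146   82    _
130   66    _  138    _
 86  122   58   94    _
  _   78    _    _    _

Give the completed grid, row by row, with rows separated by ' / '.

Using row 1: 134 + 90 + 126 + 62 + ? → (1,1) = 510 − 412 = 98.
Using row 4: 86 + 122 + 58 + 94 + ? → (4,5) = 510 − 360 = 150.
From column 1, 510 − (98 + 54 + 130 + 86) gives (5,1) = 142.
From column 2, 510 − (134 + 66 + 122 + 78) gives (2,2) = 110.
Column 4 needs 510; the known cells sum to 440, so (5,4) = 70.
Anti-diagonal: 62 + 82 + 122 + 142 + ? = 510, so (3,3) = 102.
The remaining cell in row 2 is (2,5) = 510 − 392 = 118.
Using row 3: 130 + 66 + 102 + 138 + ? → (3,5) = 510 − 436 = 74.
Column 3 must total 510; the given cells sum to 396, so (5,3) = 114.
Column 5 needs 510; the known cells sum to 404, so (5,5) = 106.

98 134 90 126 62 / 54 110 146 82 118 / 130 66 102 138 74 / 86 122 58 94 150 / 142 78 114 70 106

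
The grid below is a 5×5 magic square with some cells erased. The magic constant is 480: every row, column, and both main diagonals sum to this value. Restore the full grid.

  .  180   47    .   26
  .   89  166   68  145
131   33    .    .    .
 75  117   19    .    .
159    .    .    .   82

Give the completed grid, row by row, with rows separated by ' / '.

The remaining cell in row 2 is (2,1) = 480 − 468 = 12.
Using column 1: 12 + 131 + 75 + 159 + ? → (1,1) = 480 − 377 = 103.
From column 2, 480 − (180 + 89 + 33 + 117) gives (5,2) = 61.
Anti-diagonal needs 480; the known cells sum to 370, so (3,3) = 110.
The remaining cell in row 1 is (1,4) = 480 − 356 = 124.
The remaining cell in column 3 is (5,3) = 480 − 342 = 138.
Using main diagonal: 103 + 89 + 110 + 82 + ? → (4,4) = 480 − 384 = 96.
Using row 4: 75 + 117 + 19 + 96 + ? → (4,5) = 480 − 307 = 173.
The remaining cell in row 5 is (5,4) = 480 − 440 = 40.
From column 4, 480 − (124 + 68 + 96 + 40) gives (3,4) = 152.
Column 5: 26 + 145 + 173 + 82 + ? = 480, so (3,5) = 54.

103 180 47 124 26 / 12 89 166 68 145 / 131 33 110 152 54 / 75 117 19 96 173 / 159 61 138 40 82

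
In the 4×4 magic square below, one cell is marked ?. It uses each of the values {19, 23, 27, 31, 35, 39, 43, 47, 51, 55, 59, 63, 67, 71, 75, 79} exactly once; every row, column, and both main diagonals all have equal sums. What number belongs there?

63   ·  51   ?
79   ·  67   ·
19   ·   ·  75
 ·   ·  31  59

39

The 16 entries sum to 784, so each line sums to 784/4 = 196.
The remaining cell in column 1 is (4,1) = 196 − 161 = 35.
Column 3 must total 196; the given cells sum to 149, so (3,3) = 47.
From main diagonal, 196 − (63 + 47 + 59) gives (2,2) = 27.
The remaining cell in row 2 is (2,4) = 196 − 173 = 23.
The remaining cell in row 3 is (3,2) = 196 − 141 = 55.
From row 4, 196 − (35 + 31 + 59) gives (4,2) = 71.
Column 2 needs 196; the known cells sum to 153, so (1,2) = 43.
The remaining cell in column 4 is (1,4) = 196 − 157 = 39.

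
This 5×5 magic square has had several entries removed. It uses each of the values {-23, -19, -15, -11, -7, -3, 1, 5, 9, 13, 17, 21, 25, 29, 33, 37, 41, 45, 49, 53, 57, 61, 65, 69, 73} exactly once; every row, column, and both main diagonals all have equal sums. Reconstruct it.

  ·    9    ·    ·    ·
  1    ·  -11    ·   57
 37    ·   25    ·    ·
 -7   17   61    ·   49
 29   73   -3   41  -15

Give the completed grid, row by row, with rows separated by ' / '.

The 25 entries sum to 625, so each line sums to 625/5 = 125.
Row 4 must total 125; the given cells sum to 120, so (4,4) = 5.
Column 1 must total 125; the given cells sum to 60, so (1,1) = 65.
Using column 3: -11 + 25 + 61 + (-3) + ? → (1,3) = 125 − 72 = 53.
Main diagonal must total 125; the given cells sum to 80, so (2,2) = 45.
The remaining cell in row 2 is (2,4) = 125 − 92 = 33.
Column 2 must total 125; the given cells sum to 144, so (3,2) = -19.
From anti-diagonal, 125 − (33 + 25 + 17 + 29) gives (1,5) = 21.
From row 1, 125 − (65 + 9 + 53 + 21) gives (1,4) = -23.
From column 4, 125 − (-23 + 33 + 5 + 41) gives (3,4) = 69.
From column 5, 125 − (21 + 57 + 49 + (-15)) gives (3,5) = 13.

65 9 53 -23 21 / 1 45 -11 33 57 / 37 -19 25 69 13 / -7 17 61 5 49 / 29 73 -3 41 -15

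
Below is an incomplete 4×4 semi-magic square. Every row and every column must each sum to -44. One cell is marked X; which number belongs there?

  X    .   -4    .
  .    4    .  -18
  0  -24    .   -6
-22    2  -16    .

-2

The remaining cell in row 3 is (3,3) = -44 − (-30) = -14.
The remaining cell in row 4 is (4,4) = -44 − (-36) = -8.
Using column 2: 4 + (-24) + 2 + ? → (1,2) = -44 − (-18) = -26.
Column 3: -4 + (-14) + (-16) + ? = -44, so (2,3) = -10.
Column 4 needs -44; the known cells sum to -32, so (1,4) = -12.
Using row 1: -26 + (-4) + (-12) + ? → (1,1) = -44 − (-42) = -2.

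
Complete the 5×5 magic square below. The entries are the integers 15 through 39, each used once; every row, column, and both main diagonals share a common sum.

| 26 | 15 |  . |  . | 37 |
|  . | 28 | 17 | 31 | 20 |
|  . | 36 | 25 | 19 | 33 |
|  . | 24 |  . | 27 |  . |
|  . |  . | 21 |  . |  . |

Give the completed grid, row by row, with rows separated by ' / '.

The entries are 15 through 39, which sum to 675, so each line sums to 675/5 = 135.
Row 2 needs 135; the known cells sum to 96, so (2,1) = 39.
Row 3 needs 135; the known cells sum to 113, so (3,1) = 22.
Column 2 must total 135; the given cells sum to 103, so (5,2) = 32.
Main diagonal: 26 + 28 + 25 + 27 + ? = 135, so (5,5) = 29.
Anti-diagonal must total 135; the given cells sum to 117, so (5,1) = 18.
The remaining cell in row 5 is (5,4) = 135 − 100 = 35.
The remaining cell in column 1 is (4,1) = 135 − 105 = 30.
Column 4 needs 135; the known cells sum to 112, so (1,4) = 23.
Using column 5: 37 + 20 + 33 + 29 + ? → (4,5) = 135 − 119 = 16.
Using row 1: 26 + 15 + 23 + 37 + ? → (1,3) = 135 − 101 = 34.
Using row 4: 30 + 24 + 27 + 16 + ? → (4,3) = 135 − 97 = 38.

26 15 34 23 37 / 39 28 17 31 20 / 22 36 25 19 33 / 30 24 38 27 16 / 18 32 21 35 29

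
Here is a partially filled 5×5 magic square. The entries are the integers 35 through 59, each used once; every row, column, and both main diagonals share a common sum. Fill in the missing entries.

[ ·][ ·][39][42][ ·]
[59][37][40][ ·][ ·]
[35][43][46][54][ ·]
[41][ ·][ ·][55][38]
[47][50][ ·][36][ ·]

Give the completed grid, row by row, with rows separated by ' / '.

The entries are 35 through 59, which sum to 1175, so each line sums to 1175/5 = 235.
The remaining cell in row 3 is (3,5) = 235 − 178 = 57.
From column 1, 235 − (59 + 35 + 41 + 47) gives (1,1) = 53.
Using column 4: 42 + 54 + 55 + 36 + ? → (2,4) = 235 − 187 = 48.
Main diagonal: 53 + 37 + 46 + 55 + ? = 235, so (5,5) = 44.
Row 2 needs 235; the known cells sum to 184, so (2,5) = 51.
Row 5 must total 235; the given cells sum to 177, so (5,3) = 58.
Using column 3: 39 + 40 + 46 + 58 + ? → (4,3) = 235 − 183 = 52.
Column 5: 51 + 57 + 38 + 44 + ? = 235, so (1,5) = 45.
Using anti-diagonal: 45 + 48 + 46 + 47 + ? → (4,2) = 235 − 186 = 49.
Row 1: 53 + 39 + 42 + 45 + ? = 235, so (1,2) = 56.

53 56 39 42 45 / 59 37 40 48 51 / 35 43 46 54 57 / 41 49 52 55 38 / 47 50 58 36 44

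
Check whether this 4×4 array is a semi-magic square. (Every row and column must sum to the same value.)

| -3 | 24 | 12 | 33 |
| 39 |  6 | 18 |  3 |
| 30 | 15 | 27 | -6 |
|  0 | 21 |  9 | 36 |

Yes

Row 1: -3 + 24 + 12 + 33 = 66.
Row 2: 39 + 6 + 18 + 3 = 66.
Row 3: 30 + 15 + 27 + (-6) = 66.
Row 4: 0 + 21 + 9 + 36 = 66.
Column 1: -3 + 39 + 30 + 0 = 66.
Column 2: 24 + 6 + 15 + 21 = 66.
Column 3: 12 + 18 + 27 + 9 = 66.
Column 4: 33 + 3 + (-6) + 36 = 66.
All lines sum to 66.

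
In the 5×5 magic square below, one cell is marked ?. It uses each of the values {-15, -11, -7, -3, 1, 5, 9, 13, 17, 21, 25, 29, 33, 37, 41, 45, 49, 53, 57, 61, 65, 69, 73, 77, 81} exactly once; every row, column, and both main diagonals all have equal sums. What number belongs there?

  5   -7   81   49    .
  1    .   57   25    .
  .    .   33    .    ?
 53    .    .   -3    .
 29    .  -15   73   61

-11

The 25 entries sum to 825, so each line sums to 825/5 = 165.
Row 1 needs 165; the known cells sum to 128, so (1,5) = 37.
From row 5, 165 − (29 + (-15) + 73 + 61) gives (5,2) = 17.
Column 1 needs 165; the known cells sum to 88, so (3,1) = 77.
The remaining cell in column 3 is (4,3) = 165 − 156 = 9.
From column 4, 165 − (49 + 25 + (-3) + 73) gives (3,4) = 21.
Main diagonal must total 165; the given cells sum to 96, so (2,2) = 69.
The remaining cell in anti-diagonal is (4,2) = 165 − 124 = 41.
Row 2: 1 + 69 + 57 + 25 + ? = 165, so (2,5) = 13.
Row 4 must total 165; the given cells sum to 100, so (4,5) = 65.
Column 2 needs 165; the known cells sum to 120, so (3,2) = 45.
From column 5, 165 − (37 + 13 + 65 + 61) gives (3,5) = -11.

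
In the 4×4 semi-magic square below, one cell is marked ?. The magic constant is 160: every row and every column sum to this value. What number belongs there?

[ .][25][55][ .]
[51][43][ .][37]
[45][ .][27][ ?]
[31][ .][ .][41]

35

Row 2 needs 160; the known cells sum to 131, so (2,3) = 29.
Column 1 needs 160; the known cells sum to 127, so (1,1) = 33.
Column 3 needs 160; the known cells sum to 111, so (4,3) = 49.
From row 1, 160 − (33 + 25 + 55) gives (1,4) = 47.
The remaining cell in row 4 is (4,2) = 160 − 121 = 39.
From column 2, 160 − (25 + 43 + 39) gives (3,2) = 53.
The remaining cell in column 4 is (3,4) = 160 − 125 = 35.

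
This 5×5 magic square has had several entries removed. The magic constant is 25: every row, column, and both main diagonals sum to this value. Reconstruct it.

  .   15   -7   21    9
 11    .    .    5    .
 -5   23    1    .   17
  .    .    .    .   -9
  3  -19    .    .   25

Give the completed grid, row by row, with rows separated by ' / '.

Row 1 must total 25; the given cells sum to 38, so (1,1) = -13.
Row 3: -5 + 23 + 1 + 17 + ? = 25, so (3,4) = -11.
Column 1 must total 25; the given cells sum to -4, so (4,1) = 29.
Column 5 must total 25; the given cells sum to 42, so (2,5) = -17.
Using anti-diagonal: 9 + 5 + 1 + 3 + ? → (4,2) = 25 − 18 = 7.
Column 2: 15 + 23 + 7 + (-19) + ? = 25, so (2,2) = -1.
The remaining cell in main diagonal is (4,4) = 25 − 12 = 13.
Row 2: 11 + (-1) + 5 + (-17) + ? = 25, so (2,3) = 27.
From row 4, 25 − (29 + 7 + 13 + (-9)) gives (4,3) = -15.
Column 3 needs 25; the known cells sum to 6, so (5,3) = 19.
The remaining cell in column 4 is (5,4) = 25 − 28 = -3.

-13 15 -7 21 9 / 11 -1 27 5 -17 / -5 23 1 -11 17 / 29 7 -15 13 -9 / 3 -19 19 -3 25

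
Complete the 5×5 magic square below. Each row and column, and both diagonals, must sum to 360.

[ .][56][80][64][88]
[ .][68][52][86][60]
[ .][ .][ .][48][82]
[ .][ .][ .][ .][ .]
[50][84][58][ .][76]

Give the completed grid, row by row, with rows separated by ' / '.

Row 1: 56 + 80 + 64 + 88 + ? = 360, so (1,1) = 72.
Row 2: 68 + 52 + 86 + 60 + ? = 360, so (2,1) = 94.
Row 5 needs 360; the known cells sum to 268, so (5,4) = 92.
Column 4 must total 360; the given cells sum to 290, so (4,4) = 70.
Column 5 needs 360; the known cells sum to 306, so (4,5) = 54.
Main diagonal needs 360; the known cells sum to 286, so (3,3) = 74.
Anti-diagonal must total 360; the given cells sum to 298, so (4,2) = 62.
The remaining cell in column 2 is (3,2) = 360 − 270 = 90.
Column 3: 80 + 52 + 74 + 58 + ? = 360, so (4,3) = 96.
From row 3, 360 − (90 + 74 + 48 + 82) gives (3,1) = 66.
Row 4 needs 360; the known cells sum to 282, so (4,1) = 78.

72 56 80 64 88 / 94 68 52 86 60 / 66 90 74 48 82 / 78 62 96 70 54 / 50 84 58 92 76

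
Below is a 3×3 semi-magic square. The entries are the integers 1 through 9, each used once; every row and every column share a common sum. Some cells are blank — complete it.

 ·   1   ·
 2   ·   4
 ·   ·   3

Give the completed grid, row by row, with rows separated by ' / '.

6 1 8 / 2 9 4 / 7 5 3

The entries are 1 through 9, which sum to 45, so each line sums to 45/3 = 15.
Row 2 must total 15; the given cells sum to 6, so (2,2) = 9.
From column 2, 15 − (1 + 9) gives (3,2) = 5.
Column 3 must total 15; the given cells sum to 7, so (1,3) = 8.
The remaining cell in row 1 is (1,1) = 15 − 9 = 6.
Row 3 must total 15; the given cells sum to 8, so (3,1) = 7.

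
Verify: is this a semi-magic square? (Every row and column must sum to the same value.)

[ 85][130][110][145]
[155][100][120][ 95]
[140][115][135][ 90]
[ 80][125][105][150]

Row 1: 85 + 130 + 110 + 145 = 470.
Row 2: 155 + 100 + 120 + 95 = 470.
Row 3: 140 + 115 + 135 + 90 = 480.
Row 4: 80 + 125 + 105 + 150 = 460.
Column 1: 85 + 155 + 140 + 80 = 460.
Column 2: 130 + 100 + 115 + 125 = 470.
Column 3: 110 + 120 + 135 + 105 = 470.
Column 4: 145 + 95 + 90 + 150 = 480.

No — row 1 sums to 470 but row 3 sums to 480.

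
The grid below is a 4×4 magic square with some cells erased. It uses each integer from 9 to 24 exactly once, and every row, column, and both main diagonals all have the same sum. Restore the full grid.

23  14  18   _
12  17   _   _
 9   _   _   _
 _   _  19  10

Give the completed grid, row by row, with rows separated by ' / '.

23 14 18 11 / 12 17 13 24 / 9 20 16 21 / 22 15 19 10

The entries are 9 through 24, which sum to 264, so each line sums to 264/4 = 66.
Row 1 needs 66; the known cells sum to 55, so (1,4) = 11.
From column 1, 66 − (23 + 12 + 9) gives (4,1) = 22.
From main diagonal, 66 − (23 + 17 + 10) gives (3,3) = 16.
Row 4 needs 66; the known cells sum to 51, so (4,2) = 15.
Column 2 must total 66; the given cells sum to 46, so (3,2) = 20.
Using column 3: 18 + 16 + 19 + ? → (2,3) = 66 − 53 = 13.
Using row 2: 12 + 17 + 13 + ? → (2,4) = 66 − 42 = 24.
Row 3 must total 66; the given cells sum to 45, so (3,4) = 21.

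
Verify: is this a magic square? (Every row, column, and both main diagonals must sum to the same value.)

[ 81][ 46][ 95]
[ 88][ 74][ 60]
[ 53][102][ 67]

Yes

Row 1: 81 + 46 + 95 = 222.
Row 2: 88 + 74 + 60 = 222.
Row 3: 53 + 102 + 67 = 222.
Column 1: 81 + 88 + 53 = 222.
Column 2: 46 + 74 + 102 = 222.
Column 3: 95 + 60 + 67 = 222.
Main diagonal: 81 + 74 + 67 = 222.
Anti-diagonal: 95 + 74 + 53 = 222.
All lines sum to 222.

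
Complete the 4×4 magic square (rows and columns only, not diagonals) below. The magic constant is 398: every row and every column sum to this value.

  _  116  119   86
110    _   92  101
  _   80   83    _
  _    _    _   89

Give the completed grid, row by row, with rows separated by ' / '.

77 116 119 86 / 110 95 92 101 / 113 80 83 122 / 98 107 104 89

Row 1 needs 398; the known cells sum to 321, so (1,1) = 77.
Row 2 must total 398; the given cells sum to 303, so (2,2) = 95.
Column 2 must total 398; the given cells sum to 291, so (4,2) = 107.
Column 3: 119 + 92 + 83 + ? = 398, so (4,3) = 104.
The remaining cell in column 4 is (3,4) = 398 − 276 = 122.
The remaining cell in row 3 is (3,1) = 398 − 285 = 113.
Row 4 must total 398; the given cells sum to 300, so (4,1) = 98.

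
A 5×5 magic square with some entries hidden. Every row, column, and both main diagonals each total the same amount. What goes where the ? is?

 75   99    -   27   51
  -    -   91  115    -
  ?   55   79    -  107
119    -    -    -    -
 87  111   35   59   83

Row 5 is complete and sums to 375; that is the magic constant.
From row 1, 375 − (75 + 99 + 27 + 51) gives (1,3) = 123.
Column 3 must total 375; the given cells sum to 328, so (4,3) = 47.
The remaining cell in anti-diagonal is (4,2) = 375 − 332 = 43.
Column 2: 99 + 55 + 43 + 111 + ? = 375, so (2,2) = 67.
From main diagonal, 375 − (75 + 67 + 79 + 83) gives (4,4) = 71.
From row 4, 375 − (119 + 43 + 47 + 71) gives (4,5) = 95.
Column 4: 27 + 115 + 71 + 59 + ? = 375, so (3,4) = 103.
Column 5 needs 375; the known cells sum to 336, so (2,5) = 39.
The remaining cell in row 2 is (2,1) = 375 − 312 = 63.
The remaining cell in row 3 is (3,1) = 375 − 344 = 31.

31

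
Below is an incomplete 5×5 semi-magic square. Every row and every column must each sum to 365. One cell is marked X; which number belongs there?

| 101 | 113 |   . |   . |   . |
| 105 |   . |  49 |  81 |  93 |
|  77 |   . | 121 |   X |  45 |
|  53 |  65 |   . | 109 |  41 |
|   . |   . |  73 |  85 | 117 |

Row 2 needs 365; the known cells sum to 328, so (2,2) = 37.
From row 4, 365 − (53 + 65 + 109 + 41) gives (4,3) = 97.
Column 1 must total 365; the given cells sum to 336, so (5,1) = 29.
From column 3, 365 − (49 + 121 + 97 + 73) gives (1,3) = 25.
The remaining cell in column 5 is (1,5) = 365 − 296 = 69.
From row 1, 365 − (101 + 113 + 25 + 69) gives (1,4) = 57.
Row 5 must total 365; the given cells sum to 304, so (5,2) = 61.
The remaining cell in column 2 is (3,2) = 365 − 276 = 89.
Using column 4: 57 + 81 + 109 + 85 + ? → (3,4) = 365 − 332 = 33.

33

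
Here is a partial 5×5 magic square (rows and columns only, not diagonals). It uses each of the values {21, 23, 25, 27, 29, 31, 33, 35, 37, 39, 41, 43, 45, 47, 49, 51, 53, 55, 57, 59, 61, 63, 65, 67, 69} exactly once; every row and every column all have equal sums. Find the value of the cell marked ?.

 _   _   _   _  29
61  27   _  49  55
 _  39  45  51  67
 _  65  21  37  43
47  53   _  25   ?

31

The 25 entries sum to 1125, so each line sums to 1125/5 = 225.
Row 2 needs 225; the known cells sum to 192, so (2,3) = 33.
The remaining cell in row 3 is (3,1) = 225 − 202 = 23.
Using row 4: 65 + 21 + 37 + 43 + ? → (4,1) = 225 − 166 = 59.
Column 1: 61 + 23 + 59 + 47 + ? = 225, so (1,1) = 35.
Column 2 needs 225; the known cells sum to 184, so (1,2) = 41.
Column 4 needs 225; the known cells sum to 162, so (1,4) = 63.
From column 5, 225 − (29 + 55 + 67 + 43) gives (5,5) = 31.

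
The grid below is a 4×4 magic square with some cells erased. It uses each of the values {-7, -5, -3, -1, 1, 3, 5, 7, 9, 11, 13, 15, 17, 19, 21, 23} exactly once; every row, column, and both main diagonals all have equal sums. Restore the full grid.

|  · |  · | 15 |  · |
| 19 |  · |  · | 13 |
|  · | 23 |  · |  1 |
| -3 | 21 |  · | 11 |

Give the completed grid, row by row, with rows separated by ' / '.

The 16 entries sum to 128, so each line sums to 128/4 = 32.
Using row 4: -3 + 21 + 11 + ? → (4,3) = 32 − 29 = 3.
From column 4, 32 − (13 + 1 + 11) gives (1,4) = 7.
Using anti-diagonal: 7 + 23 + (-3) + ? → (2,3) = 32 − 27 = 5.
Row 2 needs 32; the known cells sum to 37, so (2,2) = -5.
Column 2: -5 + 23 + 21 + ? = 32, so (1,2) = -7.
Column 3 needs 32; the known cells sum to 23, so (3,3) = 9.
Using main diagonal: -5 + 9 + 11 + ? → (1,1) = 32 − 15 = 17.
Using row 3: 23 + 9 + 1 + ? → (3,1) = 32 − 33 = -1.

17 -7 15 7 / 19 -5 5 13 / -1 23 9 1 / -3 21 3 11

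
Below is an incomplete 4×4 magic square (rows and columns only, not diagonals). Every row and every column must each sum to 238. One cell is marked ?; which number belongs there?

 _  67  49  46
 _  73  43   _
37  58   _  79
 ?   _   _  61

55

Row 1: 67 + 49 + 46 + ? = 238, so (1,1) = 76.
From row 3, 238 − (37 + 58 + 79) gives (3,3) = 64.
The remaining cell in column 2 is (4,2) = 238 − 198 = 40.
From column 3, 238 − (49 + 43 + 64) gives (4,3) = 82.
The remaining cell in column 4 is (2,4) = 238 − 186 = 52.
Row 2 must total 238; the given cells sum to 168, so (2,1) = 70.
Row 4 must total 238; the given cells sum to 183, so (4,1) = 55.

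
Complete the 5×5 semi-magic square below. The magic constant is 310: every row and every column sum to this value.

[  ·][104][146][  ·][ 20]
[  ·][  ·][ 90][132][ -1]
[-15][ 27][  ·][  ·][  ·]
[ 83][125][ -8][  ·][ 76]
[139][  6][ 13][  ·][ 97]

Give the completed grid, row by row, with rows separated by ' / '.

Row 4: 83 + 125 + (-8) + 76 + ? = 310, so (4,4) = 34.
From row 5, 310 − (139 + 6 + 13 + 97) gives (5,4) = 55.
Column 2: 104 + 27 + 125 + 6 + ? = 310, so (2,2) = 48.
Using column 3: 146 + 90 + (-8) + 13 + ? → (3,3) = 310 − 241 = 69.
Column 5 needs 310; the known cells sum to 192, so (3,5) = 118.
Row 2: 48 + 90 + 132 + (-1) + ? = 310, so (2,1) = 41.
Row 3: -15 + 27 + 69 + 118 + ? = 310, so (3,4) = 111.
Using column 1: 41 + (-15) + 83 + 139 + ? → (1,1) = 310 − 248 = 62.
Column 4 needs 310; the known cells sum to 332, so (1,4) = -22.

62 104 146 -22 20 / 41 48 90 132 -1 / -15 27 69 111 118 / 83 125 -8 34 76 / 139 6 13 55 97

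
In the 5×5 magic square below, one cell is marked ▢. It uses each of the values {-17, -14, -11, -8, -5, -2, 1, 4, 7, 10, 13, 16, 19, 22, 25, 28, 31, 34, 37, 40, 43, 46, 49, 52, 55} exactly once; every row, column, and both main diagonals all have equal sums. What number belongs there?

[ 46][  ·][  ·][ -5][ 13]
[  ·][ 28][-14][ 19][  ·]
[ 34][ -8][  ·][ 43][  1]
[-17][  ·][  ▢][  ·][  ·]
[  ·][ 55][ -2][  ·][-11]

49

The 25 entries sum to 475, so each line sums to 475/5 = 95.
Row 3: 34 + (-8) + 43 + 1 + ? = 95, so (3,3) = 25.
Main diagonal must total 95; the given cells sum to 88, so (4,4) = 7.
Column 4 needs 95; the known cells sum to 64, so (5,4) = 31.
Row 5 needs 95; the known cells sum to 73, so (5,1) = 22.
From column 1, 95 − (46 + 34 + (-17) + 22) gives (2,1) = 10.
Anti-diagonal needs 95; the known cells sum to 79, so (4,2) = 16.
The remaining cell in row 2 is (2,5) = 95 − 43 = 52.
From column 2, 95 − (28 + (-8) + 16 + 55) gives (1,2) = 4.
Column 5: 13 + 52 + 1 + (-11) + ? = 95, so (4,5) = 40.
Using row 1: 46 + 4 + (-5) + 13 + ? → (1,3) = 95 − 58 = 37.
From row 4, 95 − (-17 + 16 + 7 + 40) gives (4,3) = 49.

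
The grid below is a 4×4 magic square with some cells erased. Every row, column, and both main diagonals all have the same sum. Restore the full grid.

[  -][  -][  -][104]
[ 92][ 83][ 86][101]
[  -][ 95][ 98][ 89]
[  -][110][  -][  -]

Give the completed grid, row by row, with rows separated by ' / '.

Row 2 is already complete: 92 + 83 + 86 + 101 = 362, so that is the magic constant.
The remaining cell in row 3 is (3,1) = 362 − 282 = 80.
Column 2: 83 + 95 + 110 + ? = 362, so (1,2) = 74.
The remaining cell in column 4 is (4,4) = 362 − 294 = 68.
Main diagonal needs 362; the known cells sum to 249, so (1,1) = 113.
Using anti-diagonal: 104 + 86 + 95 + ? → (4,1) = 362 − 285 = 77.
Row 1: 113 + 74 + 104 + ? = 362, so (1,3) = 71.
From row 4, 362 − (77 + 110 + 68) gives (4,3) = 107.

113 74 71 104 / 92 83 86 101 / 80 95 98 89 / 77 110 107 68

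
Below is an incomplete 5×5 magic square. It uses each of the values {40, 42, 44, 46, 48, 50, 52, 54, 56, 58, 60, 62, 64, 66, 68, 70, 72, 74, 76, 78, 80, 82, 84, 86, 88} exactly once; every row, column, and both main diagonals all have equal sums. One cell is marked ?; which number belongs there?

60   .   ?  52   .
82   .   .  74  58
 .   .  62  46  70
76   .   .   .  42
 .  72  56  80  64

78

The 25 entries sum to 1600, so each line sums to 1600/5 = 320.
From row 5, 320 − (72 + 56 + 80 + 64) gives (5,1) = 48.
The remaining cell in column 1 is (3,1) = 320 − 266 = 54.
The remaining cell in column 4 is (4,4) = 320 − 252 = 68.
Using column 5: 58 + 70 + 42 + 64 + ? → (1,5) = 320 − 234 = 86.
Main diagonal must total 320; the given cells sum to 254, so (2,2) = 66.
Anti-diagonal must total 320; the given cells sum to 270, so (4,2) = 50.
Row 2: 82 + 66 + 74 + 58 + ? = 320, so (2,3) = 40.
Row 3 must total 320; the given cells sum to 232, so (3,2) = 88.
The remaining cell in row 4 is (4,3) = 320 − 236 = 84.
The remaining cell in column 2 is (1,2) = 320 − 276 = 44.
Column 3: 40 + 62 + 84 + 56 + ? = 320, so (1,3) = 78.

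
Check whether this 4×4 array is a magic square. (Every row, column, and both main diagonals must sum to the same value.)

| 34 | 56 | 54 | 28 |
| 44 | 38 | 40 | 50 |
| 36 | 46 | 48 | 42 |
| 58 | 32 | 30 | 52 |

Yes

Row 1: 34 + 56 + 54 + 28 = 172.
Row 2: 44 + 38 + 40 + 50 = 172.
Row 3: 36 + 46 + 48 + 42 = 172.
Row 4: 58 + 32 + 30 + 52 = 172.
Column 1: 34 + 44 + 36 + 58 = 172.
Column 2: 56 + 38 + 46 + 32 = 172.
Column 3: 54 + 40 + 48 + 30 = 172.
Column 4: 28 + 50 + 42 + 52 = 172.
Main diagonal: 34 + 38 + 48 + 52 = 172.
Anti-diagonal: 28 + 40 + 46 + 58 = 172.
All lines sum to 172.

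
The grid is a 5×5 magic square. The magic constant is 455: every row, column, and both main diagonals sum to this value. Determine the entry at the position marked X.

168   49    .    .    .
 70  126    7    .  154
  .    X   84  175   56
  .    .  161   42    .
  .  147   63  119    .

Using row 2: 70 + 126 + 7 + 154 + ? → (2,4) = 455 − 357 = 98.
Column 3 must total 455; the given cells sum to 315, so (1,3) = 140.
Column 4 needs 455; the known cells sum to 434, so (1,4) = 21.
Using main diagonal: 168 + 126 + 84 + 42 + ? → (5,5) = 455 − 420 = 35.
Using row 1: 168 + 49 + 140 + 21 + ? → (1,5) = 455 − 378 = 77.
Row 5: 147 + 63 + 119 + 35 + ? = 455, so (5,1) = 91.
Column 5: 77 + 154 + 56 + 35 + ? = 455, so (4,5) = 133.
Using anti-diagonal: 77 + 98 + 84 + 91 + ? → (4,2) = 455 − 350 = 105.
Row 4: 105 + 161 + 42 + 133 + ? = 455, so (4,1) = 14.
Column 1 needs 455; the known cells sum to 343, so (3,1) = 112.
Column 2: 49 + 126 + 105 + 147 + ? = 455, so (3,2) = 28.

28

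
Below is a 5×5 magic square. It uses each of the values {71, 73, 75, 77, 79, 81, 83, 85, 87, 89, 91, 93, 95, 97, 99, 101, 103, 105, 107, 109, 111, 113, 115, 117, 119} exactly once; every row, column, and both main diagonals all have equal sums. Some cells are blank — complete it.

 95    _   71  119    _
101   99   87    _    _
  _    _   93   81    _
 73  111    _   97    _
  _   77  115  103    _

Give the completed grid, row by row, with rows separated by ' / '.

The 25 entries sum to 2375, so each line sums to 2375/5 = 475.
The remaining cell in column 3 is (4,3) = 475 − 366 = 109.
From column 4, 475 − (119 + 81 + 97 + 103) gives (2,4) = 75.
The remaining cell in main diagonal is (5,5) = 475 − 384 = 91.
The remaining cell in row 2 is (2,5) = 475 − 362 = 113.
Using row 4: 73 + 111 + 109 + 97 + ? → (4,5) = 475 − 390 = 85.
Row 5 must total 475; the given cells sum to 386, so (5,1) = 89.
The remaining cell in column 1 is (3,1) = 475 − 358 = 117.
Anti-diagonal needs 475; the known cells sum to 368, so (1,5) = 107.
Using row 1: 95 + 71 + 119 + 107 + ? → (1,2) = 475 − 392 = 83.
Column 2: 83 + 99 + 111 + 77 + ? = 475, so (3,2) = 105.
Column 5 must total 475; the given cells sum to 396, so (3,5) = 79.

95 83 71 119 107 / 101 99 87 75 113 / 117 105 93 81 79 / 73 111 109 97 85 / 89 77 115 103 91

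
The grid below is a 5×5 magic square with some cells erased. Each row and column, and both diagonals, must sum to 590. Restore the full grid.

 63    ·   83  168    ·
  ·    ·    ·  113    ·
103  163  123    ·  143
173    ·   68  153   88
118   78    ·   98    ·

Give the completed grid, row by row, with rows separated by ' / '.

63 148 83 168 128 / 133 93 178 113 73 / 103 163 123 58 143 / 173 108 68 153 88 / 118 78 138 98 158

Row 3 must total 590; the given cells sum to 532, so (3,4) = 58.
From row 4, 590 − (173 + 68 + 153 + 88) gives (4,2) = 108.
Using column 1: 63 + 103 + 173 + 118 + ? → (2,1) = 590 − 457 = 133.
Anti-diagonal: 113 + 123 + 108 + 118 + ? = 590, so (1,5) = 128.
Using row 1: 63 + 83 + 168 + 128 + ? → (1,2) = 590 − 442 = 148.
Column 2 needs 590; the known cells sum to 497, so (2,2) = 93.
From main diagonal, 590 − (63 + 93 + 123 + 153) gives (5,5) = 158.
From row 5, 590 − (118 + 78 + 98 + 158) gives (5,3) = 138.
Column 3: 83 + 123 + 68 + 138 + ? = 590, so (2,3) = 178.
Using column 5: 128 + 143 + 88 + 158 + ? → (2,5) = 590 − 517 = 73.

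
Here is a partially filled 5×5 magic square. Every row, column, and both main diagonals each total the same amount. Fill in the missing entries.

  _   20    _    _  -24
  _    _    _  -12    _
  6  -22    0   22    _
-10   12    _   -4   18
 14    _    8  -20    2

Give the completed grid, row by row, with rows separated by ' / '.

-2 20 -8 4 -24 / -18 -6 16 -12 10 / 6 -22 0 22 -16 / -10 12 -26 -4 18 / 14 -14 8 -20 2

Anti-diagonal is already complete: -24 + -12 + 0 + 12 + 14 = -10, so that is the magic constant.
The remaining cell in row 3 is (3,5) = -10 − 6 = -16.
Using row 4: -10 + 12 + (-4) + 18 + ? → (4,3) = -10 − 16 = -26.
Using row 5: 14 + 8 + (-20) + 2 + ? → (5,2) = -10 − 4 = -14.
Column 2 must total -10; the given cells sum to -4, so (2,2) = -6.
Column 4 needs -10; the known cells sum to -14, so (1,4) = 4.
Column 5 needs -10; the known cells sum to -20, so (2,5) = 10.
Main diagonal needs -10; the known cells sum to -8, so (1,1) = -2.
From row 1, -10 − (-2 + 20 + 4 + (-24)) gives (1,3) = -8.
Column 1 needs -10; the known cells sum to 8, so (2,1) = -18.
Column 3 must total -10; the given cells sum to -26, so (2,3) = 16.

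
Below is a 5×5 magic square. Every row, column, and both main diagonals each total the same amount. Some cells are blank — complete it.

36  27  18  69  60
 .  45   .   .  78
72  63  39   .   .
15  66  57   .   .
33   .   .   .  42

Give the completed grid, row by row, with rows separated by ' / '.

36 27 18 69 60 / 54 45 21 12 78 / 72 63 39 30 6 / 15 66 57 48 24 / 33 9 75 51 42

Row 1 is already complete: 36 + 27 + 18 + 69 + 60 = 210, so that is the magic constant.
Column 1 must total 210; the given cells sum to 156, so (2,1) = 54.
The remaining cell in column 2 is (5,2) = 210 − 201 = 9.
Main diagonal needs 210; the known cells sum to 162, so (4,4) = 48.
Anti-diagonal needs 210; the known cells sum to 198, so (2,4) = 12.
Using row 2: 54 + 45 + 12 + 78 + ? → (2,3) = 210 − 189 = 21.
Row 4: 15 + 66 + 57 + 48 + ? = 210, so (4,5) = 24.
Column 3 must total 210; the given cells sum to 135, so (5,3) = 75.
Column 5: 60 + 78 + 24 + 42 + ? = 210, so (3,5) = 6.
Row 3: 72 + 63 + 39 + 6 + ? = 210, so (3,4) = 30.
Row 5: 33 + 9 + 75 + 42 + ? = 210, so (5,4) = 51.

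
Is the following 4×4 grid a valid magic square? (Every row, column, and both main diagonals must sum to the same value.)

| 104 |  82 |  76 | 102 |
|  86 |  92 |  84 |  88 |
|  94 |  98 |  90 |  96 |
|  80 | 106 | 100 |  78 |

Row 1: 104 + 82 + 76 + 102 = 364.
Row 2: 86 + 92 + 84 + 88 = 350.
Row 3: 94 + 98 + 90 + 96 = 378.
Row 4: 80 + 106 + 100 + 78 = 364.
Column 1: 104 + 86 + 94 + 80 = 364.
Column 2: 82 + 92 + 98 + 106 = 378.
Column 3: 76 + 84 + 90 + 100 = 350.
Column 4: 102 + 88 + 96 + 78 = 364.
Main diagonal: 104 + 92 + 90 + 78 = 364.
Anti-diagonal: 102 + 84 + 98 + 80 = 364.

No — column 2 sums to 378 but main diagonal sums to 364.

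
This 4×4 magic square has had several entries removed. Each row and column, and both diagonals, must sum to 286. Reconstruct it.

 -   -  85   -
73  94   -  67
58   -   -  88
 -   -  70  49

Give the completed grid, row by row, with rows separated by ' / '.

64 55 85 82 / 73 94 52 67 / 58 61 79 88 / 91 76 70 49

Row 2: 73 + 94 + 67 + ? = 286, so (2,3) = 52.
From column 3, 286 − (85 + 52 + 70) gives (3,3) = 79.
Column 4: 67 + 88 + 49 + ? = 286, so (1,4) = 82.
Main diagonal needs 286; the known cells sum to 222, so (1,1) = 64.
The remaining cell in row 1 is (1,2) = 286 − 231 = 55.
Row 3 needs 286; the known cells sum to 225, so (3,2) = 61.
Column 1: 64 + 73 + 58 + ? = 286, so (4,1) = 91.
From column 2, 286 − (55 + 94 + 61) gives (4,2) = 76.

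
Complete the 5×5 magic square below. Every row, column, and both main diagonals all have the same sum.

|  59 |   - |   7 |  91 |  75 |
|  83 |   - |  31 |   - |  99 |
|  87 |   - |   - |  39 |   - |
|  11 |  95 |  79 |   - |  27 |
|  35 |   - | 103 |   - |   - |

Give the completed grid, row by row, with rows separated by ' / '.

59 43 7 91 75 / 83 47 31 15 99 / 87 71 55 39 23 / 11 95 79 63 27 / 35 19 103 67 51

Column 1 is already complete: 59 + 83 + 87 + 11 + 35 = 275, so that is the magic constant.
The remaining cell in row 1 is (1,2) = 275 − 232 = 43.
Using row 4: 11 + 95 + 79 + 27 + ? → (4,4) = 275 − 212 = 63.
From column 3, 275 − (7 + 31 + 79 + 103) gives (3,3) = 55.
The remaining cell in anti-diagonal is (2,4) = 275 − 260 = 15.
From row 2, 275 − (83 + 31 + 15 + 99) gives (2,2) = 47.
Column 4: 91 + 15 + 39 + 63 + ? = 275, so (5,4) = 67.
Main diagonal needs 275; the known cells sum to 224, so (5,5) = 51.
Row 5: 35 + 103 + 67 + 51 + ? = 275, so (5,2) = 19.
The remaining cell in column 2 is (3,2) = 275 − 204 = 71.
The remaining cell in column 5 is (3,5) = 275 − 252 = 23.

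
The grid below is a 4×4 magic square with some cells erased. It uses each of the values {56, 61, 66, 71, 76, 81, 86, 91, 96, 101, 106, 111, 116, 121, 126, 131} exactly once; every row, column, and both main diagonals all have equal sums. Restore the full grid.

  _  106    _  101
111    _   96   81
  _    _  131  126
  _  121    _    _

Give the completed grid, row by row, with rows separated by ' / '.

The 16 entries sum to 1496, so each line sums to 1496/4 = 374.
Row 2: 111 + 96 + 81 + ? = 374, so (2,2) = 86.
Column 2: 106 + 86 + 121 + ? = 374, so (3,2) = 61.
Using column 4: 101 + 81 + 126 + ? → (4,4) = 374 − 308 = 66.
The remaining cell in main diagonal is (1,1) = 374 − 283 = 91.
From anti-diagonal, 374 − (101 + 96 + 61) gives (4,1) = 116.
The remaining cell in row 1 is (1,3) = 374 − 298 = 76.
The remaining cell in row 3 is (3,1) = 374 − 318 = 56.
Row 4 must total 374; the given cells sum to 303, so (4,3) = 71.

91 106 76 101 / 111 86 96 81 / 56 61 131 126 / 116 121 71 66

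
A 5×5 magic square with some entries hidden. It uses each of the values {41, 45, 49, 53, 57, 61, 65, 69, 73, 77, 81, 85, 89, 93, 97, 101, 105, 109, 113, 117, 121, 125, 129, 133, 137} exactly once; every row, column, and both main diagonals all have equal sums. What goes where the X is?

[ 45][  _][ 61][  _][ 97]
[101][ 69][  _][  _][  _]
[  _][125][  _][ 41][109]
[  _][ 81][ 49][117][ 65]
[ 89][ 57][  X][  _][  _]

105

The 25 entries sum to 2225, so each line sums to 2225/5 = 445.
Using row 4: 81 + 49 + 117 + 65 + ? → (4,1) = 445 − 312 = 133.
Column 1: 45 + 101 + 133 + 89 + ? = 445, so (3,1) = 77.
Column 2: 69 + 125 + 81 + 57 + ? = 445, so (1,2) = 113.
From row 1, 445 − (45 + 113 + 61 + 97) gives (1,4) = 129.
From row 3, 445 − (77 + 125 + 41 + 109) gives (3,3) = 93.
Main diagonal needs 445; the known cells sum to 324, so (5,5) = 121.
Anti-diagonal needs 445; the known cells sum to 360, so (2,4) = 85.
Column 4 needs 445; the known cells sum to 372, so (5,4) = 73.
Column 5: 97 + 109 + 65 + 121 + ? = 445, so (2,5) = 53.
Row 2 must total 445; the given cells sum to 308, so (2,3) = 137.
Row 5 must total 445; the given cells sum to 340, so (5,3) = 105.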